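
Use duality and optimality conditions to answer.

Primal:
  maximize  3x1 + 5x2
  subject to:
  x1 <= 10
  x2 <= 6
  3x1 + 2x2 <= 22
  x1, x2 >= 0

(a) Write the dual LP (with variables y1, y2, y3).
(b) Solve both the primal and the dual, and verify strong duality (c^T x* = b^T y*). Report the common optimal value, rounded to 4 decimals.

The standard primal-dual pair for 'max c^T x s.t. A x <= b, x >= 0' is:
  Dual:  min b^T y  s.t.  A^T y >= c,  y >= 0.

So the dual LP is:
  minimize  10y1 + 6y2 + 22y3
  subject to:
    y1 + 3y3 >= 3
    y2 + 2y3 >= 5
    y1, y2, y3 >= 0

Solving the primal: x* = (3.3333, 6).
  primal value c^T x* = 40.
Solving the dual: y* = (0, 3, 1).
  dual value b^T y* = 40.
Strong duality: c^T x* = b^T y*. Confirmed.

40


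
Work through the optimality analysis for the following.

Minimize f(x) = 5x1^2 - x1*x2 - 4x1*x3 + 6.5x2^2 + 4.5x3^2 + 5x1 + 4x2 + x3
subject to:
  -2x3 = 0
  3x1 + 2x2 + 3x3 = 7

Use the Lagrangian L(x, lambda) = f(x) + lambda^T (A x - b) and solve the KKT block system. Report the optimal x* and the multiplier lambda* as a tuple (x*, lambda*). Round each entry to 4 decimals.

Form the Lagrangian:
  L(x, lambda) = (1/2) x^T Q x + c^T x + lambda^T (A x - b)
Stationarity (grad_x L = 0): Q x + c + A^T lambda = 0.
Primal feasibility: A x = b.

This gives the KKT block system:
  [ Q   A^T ] [ x     ]   [-c ]
  [ A    0  ] [ lambda ] = [ b ]

Solving the linear system:
  x*      = (1.7219, 0.9172, 0)
  lambda* = (-13.5947, -7.1006)
  f(x*)   = 30.9911

x* = (1.7219, 0.9172, 0), lambda* = (-13.5947, -7.1006)


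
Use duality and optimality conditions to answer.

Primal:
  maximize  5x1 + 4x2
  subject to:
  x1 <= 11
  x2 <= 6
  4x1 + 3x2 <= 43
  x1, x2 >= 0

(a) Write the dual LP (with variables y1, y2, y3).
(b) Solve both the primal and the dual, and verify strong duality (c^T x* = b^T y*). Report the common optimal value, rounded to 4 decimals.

The standard primal-dual pair for 'max c^T x s.t. A x <= b, x >= 0' is:
  Dual:  min b^T y  s.t.  A^T y >= c,  y >= 0.

So the dual LP is:
  minimize  11y1 + 6y2 + 43y3
  subject to:
    y1 + 4y3 >= 5
    y2 + 3y3 >= 4
    y1, y2, y3 >= 0

Solving the primal: x* = (6.25, 6).
  primal value c^T x* = 55.25.
Solving the dual: y* = (0, 0.25, 1.25).
  dual value b^T y* = 55.25.
Strong duality: c^T x* = b^T y*. Confirmed.

55.25


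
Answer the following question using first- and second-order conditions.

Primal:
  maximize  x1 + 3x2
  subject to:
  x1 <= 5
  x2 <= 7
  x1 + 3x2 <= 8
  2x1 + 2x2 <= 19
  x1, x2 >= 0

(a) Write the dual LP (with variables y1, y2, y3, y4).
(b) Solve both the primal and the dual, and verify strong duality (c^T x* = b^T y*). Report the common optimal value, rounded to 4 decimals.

The standard primal-dual pair for 'max c^T x s.t. A x <= b, x >= 0' is:
  Dual:  min b^T y  s.t.  A^T y >= c,  y >= 0.

So the dual LP is:
  minimize  5y1 + 7y2 + 8y3 + 19y4
  subject to:
    y1 + y3 + 2y4 >= 1
    y2 + 3y3 + 2y4 >= 3
    y1, y2, y3, y4 >= 0

Solving the primal: x* = (0, 2.6667).
  primal value c^T x* = 8.
Solving the dual: y* = (0, 0, 1, 0).
  dual value b^T y* = 8.
Strong duality: c^T x* = b^T y*. Confirmed.

8


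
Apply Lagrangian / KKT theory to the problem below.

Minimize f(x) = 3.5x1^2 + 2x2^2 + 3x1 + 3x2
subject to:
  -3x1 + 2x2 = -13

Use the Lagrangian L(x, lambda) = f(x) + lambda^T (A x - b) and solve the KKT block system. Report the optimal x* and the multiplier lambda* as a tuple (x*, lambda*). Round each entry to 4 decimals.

Form the Lagrangian:
  L(x, lambda) = (1/2) x^T Q x + c^T x + lambda^T (A x - b)
Stationarity (grad_x L = 0): Q x + c + A^T lambda = 0.
Primal feasibility: A x = b.

This gives the KKT block system:
  [ Q   A^T ] [ x     ]   [-c ]
  [ A    0  ] [ lambda ] = [ b ]

Solving the linear system:
  x*      = (1.9688, -3.5469)
  lambda* = (5.5938)
  f(x*)   = 33.9922

x* = (1.9688, -3.5469), lambda* = (5.5938)


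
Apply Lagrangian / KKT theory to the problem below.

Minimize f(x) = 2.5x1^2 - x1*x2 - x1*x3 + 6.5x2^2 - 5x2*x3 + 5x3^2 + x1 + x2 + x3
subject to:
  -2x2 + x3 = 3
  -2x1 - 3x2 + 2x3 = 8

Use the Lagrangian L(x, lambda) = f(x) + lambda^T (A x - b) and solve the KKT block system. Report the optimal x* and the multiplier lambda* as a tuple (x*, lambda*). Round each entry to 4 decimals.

Form the Lagrangian:
  L(x, lambda) = (1/2) x^T Q x + c^T x + lambda^T (A x - b)
Stationarity (grad_x L = 0): Q x + c + A^T lambda = 0.
Primal feasibility: A x = b.

This gives the KKT block system:
  [ Q   A^T ] [ x     ]   [-c ]
  [ A    0  ] [ lambda ] = [ b ]

Solving the linear system:
  x*      = (-1.76, -1.52, -0.04)
  lambda* = (-3.72, -3.12)
  f(x*)   = 16.4

x* = (-1.76, -1.52, -0.04), lambda* = (-3.72, -3.12)


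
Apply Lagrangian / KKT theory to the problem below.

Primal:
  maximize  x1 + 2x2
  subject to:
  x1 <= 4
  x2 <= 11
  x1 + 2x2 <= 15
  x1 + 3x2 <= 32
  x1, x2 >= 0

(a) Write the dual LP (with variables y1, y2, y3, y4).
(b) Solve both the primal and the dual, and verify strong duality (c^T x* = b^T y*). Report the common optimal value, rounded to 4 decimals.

The standard primal-dual pair for 'max c^T x s.t. A x <= b, x >= 0' is:
  Dual:  min b^T y  s.t.  A^T y >= c,  y >= 0.

So the dual LP is:
  minimize  4y1 + 11y2 + 15y3 + 32y4
  subject to:
    y1 + y3 + y4 >= 1
    y2 + 2y3 + 3y4 >= 2
    y1, y2, y3, y4 >= 0

Solving the primal: x* = (0, 7.5).
  primal value c^T x* = 15.
Solving the dual: y* = (0, 0, 1, 0).
  dual value b^T y* = 15.
Strong duality: c^T x* = b^T y*. Confirmed.

15


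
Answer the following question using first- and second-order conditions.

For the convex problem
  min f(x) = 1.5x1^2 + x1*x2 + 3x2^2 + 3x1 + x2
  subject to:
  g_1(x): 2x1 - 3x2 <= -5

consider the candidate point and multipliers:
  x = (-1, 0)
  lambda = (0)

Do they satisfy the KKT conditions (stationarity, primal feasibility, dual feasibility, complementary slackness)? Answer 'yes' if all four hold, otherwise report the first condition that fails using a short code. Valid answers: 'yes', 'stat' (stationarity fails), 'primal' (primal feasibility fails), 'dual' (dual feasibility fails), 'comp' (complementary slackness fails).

Gradient of f: grad f(x) = Q x + c = (0, 0)
Constraint values g_i(x) = a_i^T x - b_i:
  g_1((-1, 0)) = 3
Stationarity residual: grad f(x) + sum_i lambda_i a_i = (0, 0)
  -> stationarity OK
Primal feasibility (all g_i <= 0): FAILS
Dual feasibility (all lambda_i >= 0): OK
Complementary slackness (lambda_i * g_i(x) = 0 for all i): OK

Verdict: the first failing condition is primal_feasibility -> primal.

primal


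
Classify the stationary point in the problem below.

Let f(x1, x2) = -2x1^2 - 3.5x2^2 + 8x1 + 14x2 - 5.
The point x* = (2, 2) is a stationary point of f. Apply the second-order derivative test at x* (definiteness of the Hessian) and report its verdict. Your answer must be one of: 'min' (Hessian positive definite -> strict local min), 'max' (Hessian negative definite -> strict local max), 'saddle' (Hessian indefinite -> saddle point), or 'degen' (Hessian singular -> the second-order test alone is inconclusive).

Compute the Hessian H = grad^2 f:
  H = [[-4, 0], [0, -7]]
Verify stationarity: grad f(x*) = H x* + g = (0, 0).
Eigenvalues of H: -7, -4.
Both eigenvalues < 0, so H is negative definite -> x* is a strict local max.

max


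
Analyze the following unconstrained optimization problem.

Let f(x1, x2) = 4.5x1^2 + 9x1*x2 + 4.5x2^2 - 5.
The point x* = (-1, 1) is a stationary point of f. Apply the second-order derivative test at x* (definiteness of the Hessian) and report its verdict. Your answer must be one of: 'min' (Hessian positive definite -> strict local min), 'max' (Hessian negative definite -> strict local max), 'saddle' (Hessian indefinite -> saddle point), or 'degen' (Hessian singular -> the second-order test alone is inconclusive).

Compute the Hessian H = grad^2 f:
  H = [[9, 9], [9, 9]]
Verify stationarity: grad f(x*) = H x* + g = (0, 0).
Eigenvalues of H: 0, 18.
H has a zero eigenvalue (singular; positive semidefinite but not definite), so H is neither positive definite, negative definite, nor indefinite. The second-order test alone is inconclusive -> degen.
(Indeed, f is constant along the null direction of H through x*, so x* is not a strict local extremum.)

degen


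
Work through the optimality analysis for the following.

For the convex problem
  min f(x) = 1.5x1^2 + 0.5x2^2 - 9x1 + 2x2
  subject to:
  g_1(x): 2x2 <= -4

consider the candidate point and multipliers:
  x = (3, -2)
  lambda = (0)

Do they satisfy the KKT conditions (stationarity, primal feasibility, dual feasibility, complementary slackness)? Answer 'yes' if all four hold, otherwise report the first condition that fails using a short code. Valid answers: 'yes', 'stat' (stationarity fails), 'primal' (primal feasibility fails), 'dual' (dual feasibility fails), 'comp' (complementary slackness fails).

Gradient of f: grad f(x) = Q x + c = (0, 0)
Constraint values g_i(x) = a_i^T x - b_i:
  g_1((3, -2)) = 0
Stationarity residual: grad f(x) + sum_i lambda_i a_i = (0, 0)
  -> stationarity OK
Primal feasibility (all g_i <= 0): OK
Dual feasibility (all lambda_i >= 0): OK
Complementary slackness (lambda_i * g_i(x) = 0 for all i): OK

Verdict: yes, KKT holds.

yes


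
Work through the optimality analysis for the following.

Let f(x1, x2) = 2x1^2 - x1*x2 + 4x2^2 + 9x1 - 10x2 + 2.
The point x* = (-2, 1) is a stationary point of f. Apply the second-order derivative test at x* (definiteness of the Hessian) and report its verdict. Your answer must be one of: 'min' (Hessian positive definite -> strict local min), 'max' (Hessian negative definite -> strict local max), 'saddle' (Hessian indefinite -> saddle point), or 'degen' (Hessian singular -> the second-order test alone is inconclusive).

Compute the Hessian H = grad^2 f:
  H = [[4, -1], [-1, 8]]
Verify stationarity: grad f(x*) = H x* + g = (0, 0).
Eigenvalues of H: 3.7639, 8.2361.
Both eigenvalues > 0, so H is positive definite -> x* is a strict local min.

min


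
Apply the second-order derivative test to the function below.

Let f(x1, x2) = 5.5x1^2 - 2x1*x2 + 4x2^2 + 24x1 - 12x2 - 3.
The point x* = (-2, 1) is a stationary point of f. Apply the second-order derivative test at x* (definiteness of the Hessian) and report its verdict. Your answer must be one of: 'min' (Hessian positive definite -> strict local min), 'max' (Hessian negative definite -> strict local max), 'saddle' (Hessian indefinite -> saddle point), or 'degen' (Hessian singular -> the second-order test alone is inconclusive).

Compute the Hessian H = grad^2 f:
  H = [[11, -2], [-2, 8]]
Verify stationarity: grad f(x*) = H x* + g = (0, 0).
Eigenvalues of H: 7, 12.
Both eigenvalues > 0, so H is positive definite -> x* is a strict local min.

min


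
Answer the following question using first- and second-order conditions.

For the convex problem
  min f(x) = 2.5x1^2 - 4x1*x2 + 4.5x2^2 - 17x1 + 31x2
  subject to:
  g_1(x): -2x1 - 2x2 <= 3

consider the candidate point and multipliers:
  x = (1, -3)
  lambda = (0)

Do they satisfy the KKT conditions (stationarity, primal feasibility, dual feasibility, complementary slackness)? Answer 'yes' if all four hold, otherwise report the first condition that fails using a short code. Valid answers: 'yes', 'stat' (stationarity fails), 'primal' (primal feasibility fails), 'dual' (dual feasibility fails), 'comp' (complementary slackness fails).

Gradient of f: grad f(x) = Q x + c = (0, 0)
Constraint values g_i(x) = a_i^T x - b_i:
  g_1((1, -3)) = 1
Stationarity residual: grad f(x) + sum_i lambda_i a_i = (0, 0)
  -> stationarity OK
Primal feasibility (all g_i <= 0): FAILS
Dual feasibility (all lambda_i >= 0): OK
Complementary slackness (lambda_i * g_i(x) = 0 for all i): OK

Verdict: the first failing condition is primal_feasibility -> primal.

primal


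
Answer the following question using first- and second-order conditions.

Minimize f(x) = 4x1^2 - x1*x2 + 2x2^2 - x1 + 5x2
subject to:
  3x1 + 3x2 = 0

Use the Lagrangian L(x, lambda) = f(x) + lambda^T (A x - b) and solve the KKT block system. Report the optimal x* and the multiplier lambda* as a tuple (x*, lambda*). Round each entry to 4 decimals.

Form the Lagrangian:
  L(x, lambda) = (1/2) x^T Q x + c^T x + lambda^T (A x - b)
Stationarity (grad_x L = 0): Q x + c + A^T lambda = 0.
Primal feasibility: A x = b.

This gives the KKT block system:
  [ Q   A^T ] [ x     ]   [-c ]
  [ A    0  ] [ lambda ] = [ b ]

Solving the linear system:
  x*      = (0.4286, -0.4286)
  lambda* = (-0.9524)
  f(x*)   = -1.2857

x* = (0.4286, -0.4286), lambda* = (-0.9524)


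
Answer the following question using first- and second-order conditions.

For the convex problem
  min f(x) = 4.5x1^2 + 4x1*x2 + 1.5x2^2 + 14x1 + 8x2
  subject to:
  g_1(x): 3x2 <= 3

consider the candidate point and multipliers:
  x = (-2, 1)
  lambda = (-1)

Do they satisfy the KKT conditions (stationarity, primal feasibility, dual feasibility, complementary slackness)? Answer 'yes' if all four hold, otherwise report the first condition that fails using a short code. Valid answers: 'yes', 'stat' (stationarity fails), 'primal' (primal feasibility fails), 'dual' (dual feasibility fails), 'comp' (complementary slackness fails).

Gradient of f: grad f(x) = Q x + c = (0, 3)
Constraint values g_i(x) = a_i^T x - b_i:
  g_1((-2, 1)) = 0
Stationarity residual: grad f(x) + sum_i lambda_i a_i = (0, 0)
  -> stationarity OK
Primal feasibility (all g_i <= 0): OK
Dual feasibility (all lambda_i >= 0): FAILS
Complementary slackness (lambda_i * g_i(x) = 0 for all i): OK

Verdict: the first failing condition is dual_feasibility -> dual.

dual


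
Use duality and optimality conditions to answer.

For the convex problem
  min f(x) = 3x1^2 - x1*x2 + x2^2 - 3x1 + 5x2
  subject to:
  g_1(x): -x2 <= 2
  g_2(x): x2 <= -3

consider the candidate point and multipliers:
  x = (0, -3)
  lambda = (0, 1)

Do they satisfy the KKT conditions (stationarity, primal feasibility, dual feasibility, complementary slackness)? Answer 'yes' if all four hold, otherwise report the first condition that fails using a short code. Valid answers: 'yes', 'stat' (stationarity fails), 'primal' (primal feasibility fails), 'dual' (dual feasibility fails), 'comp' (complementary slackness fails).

Gradient of f: grad f(x) = Q x + c = (0, -1)
Constraint values g_i(x) = a_i^T x - b_i:
  g_1((0, -3)) = 1
  g_2((0, -3)) = 0
Stationarity residual: grad f(x) + sum_i lambda_i a_i = (0, 0)
  -> stationarity OK
Primal feasibility (all g_i <= 0): FAILS
Dual feasibility (all lambda_i >= 0): OK
Complementary slackness (lambda_i * g_i(x) = 0 for all i): OK

Verdict: the first failing condition is primal_feasibility -> primal.

primal


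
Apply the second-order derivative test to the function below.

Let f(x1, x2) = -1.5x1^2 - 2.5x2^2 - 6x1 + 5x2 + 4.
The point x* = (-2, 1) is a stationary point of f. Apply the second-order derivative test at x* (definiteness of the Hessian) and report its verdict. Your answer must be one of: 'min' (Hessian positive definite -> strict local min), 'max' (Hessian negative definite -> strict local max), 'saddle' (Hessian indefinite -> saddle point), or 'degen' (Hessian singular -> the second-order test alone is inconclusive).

Compute the Hessian H = grad^2 f:
  H = [[-3, 0], [0, -5]]
Verify stationarity: grad f(x*) = H x* + g = (0, 0).
Eigenvalues of H: -5, -3.
Both eigenvalues < 0, so H is negative definite -> x* is a strict local max.

max


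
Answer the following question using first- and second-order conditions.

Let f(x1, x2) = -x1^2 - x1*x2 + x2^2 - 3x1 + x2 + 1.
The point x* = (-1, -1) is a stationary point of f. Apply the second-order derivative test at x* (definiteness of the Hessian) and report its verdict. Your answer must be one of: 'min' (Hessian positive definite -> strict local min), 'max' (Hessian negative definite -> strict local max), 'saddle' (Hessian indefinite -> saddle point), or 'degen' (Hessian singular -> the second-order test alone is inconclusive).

Compute the Hessian H = grad^2 f:
  H = [[-2, -1], [-1, 2]]
Verify stationarity: grad f(x*) = H x* + g = (0, 0).
Eigenvalues of H: -2.2361, 2.2361.
Eigenvalues have mixed signs, so H is indefinite -> x* is a saddle point.

saddle


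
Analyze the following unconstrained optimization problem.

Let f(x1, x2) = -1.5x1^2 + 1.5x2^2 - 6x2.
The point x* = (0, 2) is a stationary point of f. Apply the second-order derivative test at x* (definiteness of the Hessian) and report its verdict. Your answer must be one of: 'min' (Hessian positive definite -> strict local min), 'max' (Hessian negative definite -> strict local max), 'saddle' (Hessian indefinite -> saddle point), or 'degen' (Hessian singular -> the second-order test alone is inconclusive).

Compute the Hessian H = grad^2 f:
  H = [[-3, 0], [0, 3]]
Verify stationarity: grad f(x*) = H x* + g = (0, 0).
Eigenvalues of H: -3, 3.
Eigenvalues have mixed signs, so H is indefinite -> x* is a saddle point.

saddle


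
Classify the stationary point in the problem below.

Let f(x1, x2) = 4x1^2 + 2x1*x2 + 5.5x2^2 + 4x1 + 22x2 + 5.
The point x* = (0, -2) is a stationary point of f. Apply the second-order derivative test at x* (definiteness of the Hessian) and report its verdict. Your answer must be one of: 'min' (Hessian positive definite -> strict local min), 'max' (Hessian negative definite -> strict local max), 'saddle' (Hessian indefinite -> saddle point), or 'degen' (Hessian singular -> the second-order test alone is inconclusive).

Compute the Hessian H = grad^2 f:
  H = [[8, 2], [2, 11]]
Verify stationarity: grad f(x*) = H x* + g = (0, 0).
Eigenvalues of H: 7, 12.
Both eigenvalues > 0, so H is positive definite -> x* is a strict local min.

min


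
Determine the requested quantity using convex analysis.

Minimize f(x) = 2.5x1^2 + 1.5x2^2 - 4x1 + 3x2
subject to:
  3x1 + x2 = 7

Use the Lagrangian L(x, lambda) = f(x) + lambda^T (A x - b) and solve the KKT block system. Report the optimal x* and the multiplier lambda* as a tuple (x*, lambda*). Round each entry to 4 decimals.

Form the Lagrangian:
  L(x, lambda) = (1/2) x^T Q x + c^T x + lambda^T (A x - b)
Stationarity (grad_x L = 0): Q x + c + A^T lambda = 0.
Primal feasibility: A x = b.

This gives the KKT block system:
  [ Q   A^T ] [ x     ]   [-c ]
  [ A    0  ] [ lambda ] = [ b ]

Solving the linear system:
  x*      = (2.375, -0.125)
  lambda* = (-2.625)
  f(x*)   = 4.25

x* = (2.375, -0.125), lambda* = (-2.625)


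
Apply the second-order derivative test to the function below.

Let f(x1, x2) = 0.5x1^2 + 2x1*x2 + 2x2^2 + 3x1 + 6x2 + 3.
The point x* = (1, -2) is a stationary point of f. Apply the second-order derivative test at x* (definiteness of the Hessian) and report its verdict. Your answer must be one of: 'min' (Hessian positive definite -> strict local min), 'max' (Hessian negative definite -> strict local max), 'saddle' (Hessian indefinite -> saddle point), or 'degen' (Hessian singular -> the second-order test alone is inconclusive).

Compute the Hessian H = grad^2 f:
  H = [[1, 2], [2, 4]]
Verify stationarity: grad f(x*) = H x* + g = (0, 0).
Eigenvalues of H: 0, 5.
H has a zero eigenvalue (singular; positive semidefinite but not definite), so H is neither positive definite, negative definite, nor indefinite. The second-order test alone is inconclusive -> degen.
(Indeed, f is constant along the null direction of H through x*, so x* is not a strict local extremum.)

degen


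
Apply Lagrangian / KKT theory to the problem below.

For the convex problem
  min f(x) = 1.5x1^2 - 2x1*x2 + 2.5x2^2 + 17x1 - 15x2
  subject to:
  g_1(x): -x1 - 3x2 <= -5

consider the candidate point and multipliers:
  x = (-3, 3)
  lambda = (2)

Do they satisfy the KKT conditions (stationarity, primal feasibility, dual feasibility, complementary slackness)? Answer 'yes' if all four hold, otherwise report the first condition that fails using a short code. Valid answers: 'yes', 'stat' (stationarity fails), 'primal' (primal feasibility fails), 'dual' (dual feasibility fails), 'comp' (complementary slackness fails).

Gradient of f: grad f(x) = Q x + c = (2, 6)
Constraint values g_i(x) = a_i^T x - b_i:
  g_1((-3, 3)) = -1
Stationarity residual: grad f(x) + sum_i lambda_i a_i = (0, 0)
  -> stationarity OK
Primal feasibility (all g_i <= 0): OK
Dual feasibility (all lambda_i >= 0): OK
Complementary slackness (lambda_i * g_i(x) = 0 for all i): FAILS

Verdict: the first failing condition is complementary_slackness -> comp.

comp


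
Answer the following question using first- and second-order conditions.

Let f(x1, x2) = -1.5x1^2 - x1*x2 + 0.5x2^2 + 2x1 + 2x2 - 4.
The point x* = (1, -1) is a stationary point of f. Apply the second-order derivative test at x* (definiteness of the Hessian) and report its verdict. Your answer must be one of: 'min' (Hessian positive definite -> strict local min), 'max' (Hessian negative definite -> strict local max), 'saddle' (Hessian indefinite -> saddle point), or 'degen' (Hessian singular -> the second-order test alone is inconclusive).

Compute the Hessian H = grad^2 f:
  H = [[-3, -1], [-1, 1]]
Verify stationarity: grad f(x*) = H x* + g = (0, 0).
Eigenvalues of H: -3.2361, 1.2361.
Eigenvalues have mixed signs, so H is indefinite -> x* is a saddle point.

saddle


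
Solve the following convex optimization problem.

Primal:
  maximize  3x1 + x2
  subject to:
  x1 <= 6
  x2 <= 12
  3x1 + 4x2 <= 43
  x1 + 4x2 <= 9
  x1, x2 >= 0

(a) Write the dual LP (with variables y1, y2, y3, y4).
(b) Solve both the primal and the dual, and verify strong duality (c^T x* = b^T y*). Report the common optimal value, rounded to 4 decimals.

The standard primal-dual pair for 'max c^T x s.t. A x <= b, x >= 0' is:
  Dual:  min b^T y  s.t.  A^T y >= c,  y >= 0.

So the dual LP is:
  minimize  6y1 + 12y2 + 43y3 + 9y4
  subject to:
    y1 + 3y3 + y4 >= 3
    y2 + 4y3 + 4y4 >= 1
    y1, y2, y3, y4 >= 0

Solving the primal: x* = (6, 0.75).
  primal value c^T x* = 18.75.
Solving the dual: y* = (2.75, 0, 0, 0.25).
  dual value b^T y* = 18.75.
Strong duality: c^T x* = b^T y*. Confirmed.

18.75


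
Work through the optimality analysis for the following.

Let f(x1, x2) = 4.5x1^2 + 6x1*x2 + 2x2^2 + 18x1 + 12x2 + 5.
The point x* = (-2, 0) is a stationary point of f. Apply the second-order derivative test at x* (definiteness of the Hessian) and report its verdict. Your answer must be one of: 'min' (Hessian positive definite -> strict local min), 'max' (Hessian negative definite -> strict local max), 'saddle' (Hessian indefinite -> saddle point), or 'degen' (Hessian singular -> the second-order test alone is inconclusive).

Compute the Hessian H = grad^2 f:
  H = [[9, 6], [6, 4]]
Verify stationarity: grad f(x*) = H x* + g = (0, 0).
Eigenvalues of H: 0, 13.
H has a zero eigenvalue (singular; positive semidefinite but not definite), so H is neither positive definite, negative definite, nor indefinite. The second-order test alone is inconclusive -> degen.
(Indeed, f is constant along the null direction of H through x*, so x* is not a strict local extremum.)

degen


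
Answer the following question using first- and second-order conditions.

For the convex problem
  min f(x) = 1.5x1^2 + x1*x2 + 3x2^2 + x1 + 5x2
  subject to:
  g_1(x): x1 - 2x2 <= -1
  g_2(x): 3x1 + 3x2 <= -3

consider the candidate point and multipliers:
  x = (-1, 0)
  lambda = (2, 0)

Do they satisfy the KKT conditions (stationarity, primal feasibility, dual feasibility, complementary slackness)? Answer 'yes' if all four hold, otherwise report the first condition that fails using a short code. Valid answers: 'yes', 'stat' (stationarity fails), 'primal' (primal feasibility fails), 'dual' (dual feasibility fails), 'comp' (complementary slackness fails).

Gradient of f: grad f(x) = Q x + c = (-2, 4)
Constraint values g_i(x) = a_i^T x - b_i:
  g_1((-1, 0)) = 0
  g_2((-1, 0)) = 0
Stationarity residual: grad f(x) + sum_i lambda_i a_i = (0, 0)
  -> stationarity OK
Primal feasibility (all g_i <= 0): OK
Dual feasibility (all lambda_i >= 0): OK
Complementary slackness (lambda_i * g_i(x) = 0 for all i): OK

Verdict: yes, KKT holds.

yes


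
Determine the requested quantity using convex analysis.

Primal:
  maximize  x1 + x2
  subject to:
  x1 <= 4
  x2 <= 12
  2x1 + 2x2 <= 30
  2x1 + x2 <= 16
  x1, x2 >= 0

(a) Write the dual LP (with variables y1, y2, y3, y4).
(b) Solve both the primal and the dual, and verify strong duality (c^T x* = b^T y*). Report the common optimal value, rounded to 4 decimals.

The standard primal-dual pair for 'max c^T x s.t. A x <= b, x >= 0' is:
  Dual:  min b^T y  s.t.  A^T y >= c,  y >= 0.

So the dual LP is:
  minimize  4y1 + 12y2 + 30y3 + 16y4
  subject to:
    y1 + 2y3 + 2y4 >= 1
    y2 + 2y3 + y4 >= 1
    y1, y2, y3, y4 >= 0

Solving the primal: x* = (2, 12).
  primal value c^T x* = 14.
Solving the dual: y* = (0, 0.5, 0, 0.5).
  dual value b^T y* = 14.
Strong duality: c^T x* = b^T y*. Confirmed.

14


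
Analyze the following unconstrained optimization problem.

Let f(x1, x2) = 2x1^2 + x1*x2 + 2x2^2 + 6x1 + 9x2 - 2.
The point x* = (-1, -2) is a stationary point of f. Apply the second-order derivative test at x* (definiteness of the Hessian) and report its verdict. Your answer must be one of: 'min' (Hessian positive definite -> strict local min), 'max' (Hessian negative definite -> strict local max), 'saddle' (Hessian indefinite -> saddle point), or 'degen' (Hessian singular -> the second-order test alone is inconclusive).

Compute the Hessian H = grad^2 f:
  H = [[4, 1], [1, 4]]
Verify stationarity: grad f(x*) = H x* + g = (0, 0).
Eigenvalues of H: 3, 5.
Both eigenvalues > 0, so H is positive definite -> x* is a strict local min.

min


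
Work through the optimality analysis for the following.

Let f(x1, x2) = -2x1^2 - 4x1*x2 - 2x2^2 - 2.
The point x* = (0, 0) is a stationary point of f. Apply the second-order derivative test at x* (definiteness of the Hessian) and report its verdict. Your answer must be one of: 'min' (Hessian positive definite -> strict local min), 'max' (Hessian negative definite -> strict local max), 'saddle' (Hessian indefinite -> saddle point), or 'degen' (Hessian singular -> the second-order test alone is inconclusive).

Compute the Hessian H = grad^2 f:
  H = [[-4, -4], [-4, -4]]
Verify stationarity: grad f(x*) = H x* + g = (0, 0).
Eigenvalues of H: -8, 0.
H has a zero eigenvalue (singular; negative semidefinite but not definite), so H is neither positive definite, negative definite, nor indefinite. The second-order test alone is inconclusive -> degen.
(Indeed, f is constant along the null direction of H through x*, so x* is not a strict local extremum.)

degen


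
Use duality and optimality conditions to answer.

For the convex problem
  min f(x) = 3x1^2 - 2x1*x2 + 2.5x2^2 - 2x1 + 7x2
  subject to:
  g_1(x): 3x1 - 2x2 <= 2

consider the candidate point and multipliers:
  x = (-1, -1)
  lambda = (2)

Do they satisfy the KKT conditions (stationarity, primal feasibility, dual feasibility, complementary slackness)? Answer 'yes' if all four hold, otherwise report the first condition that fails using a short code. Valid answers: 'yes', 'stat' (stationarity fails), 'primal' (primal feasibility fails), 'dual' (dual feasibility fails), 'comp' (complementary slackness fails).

Gradient of f: grad f(x) = Q x + c = (-6, 4)
Constraint values g_i(x) = a_i^T x - b_i:
  g_1((-1, -1)) = -3
Stationarity residual: grad f(x) + sum_i lambda_i a_i = (0, 0)
  -> stationarity OK
Primal feasibility (all g_i <= 0): OK
Dual feasibility (all lambda_i >= 0): OK
Complementary slackness (lambda_i * g_i(x) = 0 for all i): FAILS

Verdict: the first failing condition is complementary_slackness -> comp.

comp


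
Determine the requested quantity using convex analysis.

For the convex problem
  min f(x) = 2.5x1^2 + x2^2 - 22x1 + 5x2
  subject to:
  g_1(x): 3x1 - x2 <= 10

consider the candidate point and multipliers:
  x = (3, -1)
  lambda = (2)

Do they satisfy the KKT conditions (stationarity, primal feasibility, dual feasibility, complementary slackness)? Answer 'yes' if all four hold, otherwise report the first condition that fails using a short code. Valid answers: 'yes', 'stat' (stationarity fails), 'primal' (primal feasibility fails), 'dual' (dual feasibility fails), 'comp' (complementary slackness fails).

Gradient of f: grad f(x) = Q x + c = (-7, 3)
Constraint values g_i(x) = a_i^T x - b_i:
  g_1((3, -1)) = 0
Stationarity residual: grad f(x) + sum_i lambda_i a_i = (-1, 1)
  -> stationarity FAILS
Primal feasibility (all g_i <= 0): OK
Dual feasibility (all lambda_i >= 0): OK
Complementary slackness (lambda_i * g_i(x) = 0 for all i): OK

Verdict: the first failing condition is stationarity -> stat.

stat


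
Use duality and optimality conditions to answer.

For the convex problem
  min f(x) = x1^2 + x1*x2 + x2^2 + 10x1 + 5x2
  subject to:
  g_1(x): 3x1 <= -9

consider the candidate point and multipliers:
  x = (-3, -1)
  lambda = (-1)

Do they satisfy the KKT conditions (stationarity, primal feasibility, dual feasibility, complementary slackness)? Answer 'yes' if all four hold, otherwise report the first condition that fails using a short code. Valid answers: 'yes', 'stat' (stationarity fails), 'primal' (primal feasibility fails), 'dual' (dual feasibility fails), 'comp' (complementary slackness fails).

Gradient of f: grad f(x) = Q x + c = (3, 0)
Constraint values g_i(x) = a_i^T x - b_i:
  g_1((-3, -1)) = 0
Stationarity residual: grad f(x) + sum_i lambda_i a_i = (0, 0)
  -> stationarity OK
Primal feasibility (all g_i <= 0): OK
Dual feasibility (all lambda_i >= 0): FAILS
Complementary slackness (lambda_i * g_i(x) = 0 for all i): OK

Verdict: the first failing condition is dual_feasibility -> dual.

dual


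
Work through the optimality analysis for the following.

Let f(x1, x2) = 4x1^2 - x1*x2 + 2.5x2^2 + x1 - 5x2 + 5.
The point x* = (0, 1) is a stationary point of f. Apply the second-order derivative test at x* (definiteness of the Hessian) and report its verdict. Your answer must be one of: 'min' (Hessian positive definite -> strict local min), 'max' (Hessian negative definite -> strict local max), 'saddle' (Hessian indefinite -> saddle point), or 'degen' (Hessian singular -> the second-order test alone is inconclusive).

Compute the Hessian H = grad^2 f:
  H = [[8, -1], [-1, 5]]
Verify stationarity: grad f(x*) = H x* + g = (0, 0).
Eigenvalues of H: 4.6972, 8.3028.
Both eigenvalues > 0, so H is positive definite -> x* is a strict local min.

min


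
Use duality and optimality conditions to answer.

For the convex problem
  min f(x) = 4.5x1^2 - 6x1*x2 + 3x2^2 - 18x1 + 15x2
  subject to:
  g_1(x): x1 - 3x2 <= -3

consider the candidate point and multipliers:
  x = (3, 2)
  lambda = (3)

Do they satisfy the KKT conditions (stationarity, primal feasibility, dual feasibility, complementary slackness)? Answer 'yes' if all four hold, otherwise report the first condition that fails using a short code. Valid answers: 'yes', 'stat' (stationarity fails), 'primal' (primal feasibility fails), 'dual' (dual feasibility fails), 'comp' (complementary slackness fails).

Gradient of f: grad f(x) = Q x + c = (-3, 9)
Constraint values g_i(x) = a_i^T x - b_i:
  g_1((3, 2)) = 0
Stationarity residual: grad f(x) + sum_i lambda_i a_i = (0, 0)
  -> stationarity OK
Primal feasibility (all g_i <= 0): OK
Dual feasibility (all lambda_i >= 0): OK
Complementary slackness (lambda_i * g_i(x) = 0 for all i): OK

Verdict: yes, KKT holds.

yes


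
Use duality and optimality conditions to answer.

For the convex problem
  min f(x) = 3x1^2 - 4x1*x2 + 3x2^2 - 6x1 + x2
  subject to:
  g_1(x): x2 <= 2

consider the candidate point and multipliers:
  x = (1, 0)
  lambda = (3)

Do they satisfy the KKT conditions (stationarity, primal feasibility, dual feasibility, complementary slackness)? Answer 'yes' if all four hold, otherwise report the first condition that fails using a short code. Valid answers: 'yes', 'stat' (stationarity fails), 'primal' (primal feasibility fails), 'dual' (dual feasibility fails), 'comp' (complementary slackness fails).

Gradient of f: grad f(x) = Q x + c = (0, -3)
Constraint values g_i(x) = a_i^T x - b_i:
  g_1((1, 0)) = -2
Stationarity residual: grad f(x) + sum_i lambda_i a_i = (0, 0)
  -> stationarity OK
Primal feasibility (all g_i <= 0): OK
Dual feasibility (all lambda_i >= 0): OK
Complementary slackness (lambda_i * g_i(x) = 0 for all i): FAILS

Verdict: the first failing condition is complementary_slackness -> comp.

comp


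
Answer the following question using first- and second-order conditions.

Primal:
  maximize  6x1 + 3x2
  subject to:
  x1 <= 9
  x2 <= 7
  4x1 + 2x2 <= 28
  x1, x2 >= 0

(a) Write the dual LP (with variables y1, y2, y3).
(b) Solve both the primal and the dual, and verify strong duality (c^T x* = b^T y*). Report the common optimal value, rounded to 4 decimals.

The standard primal-dual pair for 'max c^T x s.t. A x <= b, x >= 0' is:
  Dual:  min b^T y  s.t.  A^T y >= c,  y >= 0.

So the dual LP is:
  minimize  9y1 + 7y2 + 28y3
  subject to:
    y1 + 4y3 >= 6
    y2 + 2y3 >= 3
    y1, y2, y3 >= 0

Solving the primal: x* = (7, 0).
  primal value c^T x* = 42.
Solving the dual: y* = (0, 0, 1.5).
  dual value b^T y* = 42.
Strong duality: c^T x* = b^T y*. Confirmed.

42


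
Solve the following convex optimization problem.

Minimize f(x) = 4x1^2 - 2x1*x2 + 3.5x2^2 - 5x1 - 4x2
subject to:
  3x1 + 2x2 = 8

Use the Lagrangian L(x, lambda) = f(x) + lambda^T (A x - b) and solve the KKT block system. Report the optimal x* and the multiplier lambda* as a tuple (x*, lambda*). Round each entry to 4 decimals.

Form the Lagrangian:
  L(x, lambda) = (1/2) x^T Q x + c^T x + lambda^T (A x - b)
Stationarity (grad_x L = 0): Q x + c + A^T lambda = 0.
Primal feasibility: A x = b.

This gives the KKT block system:
  [ Q   A^T ] [ x     ]   [-c ]
  [ A    0  ] [ lambda ] = [ b ]

Solving the linear system:
  x*      = (1.6471, 1.5294)
  lambda* = (-1.7059)
  f(x*)   = -0.3529

x* = (1.6471, 1.5294), lambda* = (-1.7059)


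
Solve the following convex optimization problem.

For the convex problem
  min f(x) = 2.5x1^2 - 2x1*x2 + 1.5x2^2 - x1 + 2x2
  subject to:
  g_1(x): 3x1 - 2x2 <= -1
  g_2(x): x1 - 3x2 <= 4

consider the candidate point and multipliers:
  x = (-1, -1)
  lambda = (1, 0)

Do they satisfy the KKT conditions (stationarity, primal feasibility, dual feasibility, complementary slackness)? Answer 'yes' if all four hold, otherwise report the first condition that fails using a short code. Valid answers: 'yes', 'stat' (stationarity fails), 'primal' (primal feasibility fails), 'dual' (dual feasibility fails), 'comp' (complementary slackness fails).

Gradient of f: grad f(x) = Q x + c = (-4, 1)
Constraint values g_i(x) = a_i^T x - b_i:
  g_1((-1, -1)) = 0
  g_2((-1, -1)) = -2
Stationarity residual: grad f(x) + sum_i lambda_i a_i = (-1, -1)
  -> stationarity FAILS
Primal feasibility (all g_i <= 0): OK
Dual feasibility (all lambda_i >= 0): OK
Complementary slackness (lambda_i * g_i(x) = 0 for all i): OK

Verdict: the first failing condition is stationarity -> stat.

stat


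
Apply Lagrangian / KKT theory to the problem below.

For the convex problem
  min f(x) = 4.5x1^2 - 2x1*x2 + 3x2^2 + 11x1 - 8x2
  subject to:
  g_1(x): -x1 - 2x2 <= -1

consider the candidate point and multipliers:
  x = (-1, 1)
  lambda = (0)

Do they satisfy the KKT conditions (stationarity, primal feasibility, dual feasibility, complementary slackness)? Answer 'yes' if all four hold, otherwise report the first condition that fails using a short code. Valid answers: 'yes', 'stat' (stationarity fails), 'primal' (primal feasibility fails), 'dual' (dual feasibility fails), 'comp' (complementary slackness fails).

Gradient of f: grad f(x) = Q x + c = (0, 0)
Constraint values g_i(x) = a_i^T x - b_i:
  g_1((-1, 1)) = 0
Stationarity residual: grad f(x) + sum_i lambda_i a_i = (0, 0)
  -> stationarity OK
Primal feasibility (all g_i <= 0): OK
Dual feasibility (all lambda_i >= 0): OK
Complementary slackness (lambda_i * g_i(x) = 0 for all i): OK

Verdict: yes, KKT holds.

yes


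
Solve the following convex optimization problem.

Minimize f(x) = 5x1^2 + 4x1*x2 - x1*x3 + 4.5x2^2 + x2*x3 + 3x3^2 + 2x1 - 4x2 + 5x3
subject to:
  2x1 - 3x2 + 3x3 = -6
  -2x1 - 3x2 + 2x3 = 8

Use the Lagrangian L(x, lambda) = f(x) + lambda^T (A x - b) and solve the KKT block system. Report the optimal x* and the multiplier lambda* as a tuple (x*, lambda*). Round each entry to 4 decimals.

Form the Lagrangian:
  L(x, lambda) = (1/2) x^T Q x + c^T x + lambda^T (A x - b)
Stationarity (grad_x L = 0): Q x + c + A^T lambda = 0.
Primal feasibility: A x = b.

This gives the KKT block system:
  [ Q   A^T ] [ x     ]   [-c ]
  [ A    0  ] [ lambda ] = [ b ]

Solving the linear system:
  x*      = (-3.514, -0.2866, 0.0561)
  lambda* = (5.1558, -12.0156)
  f(x*)   = 60.729

x* = (-3.514, -0.2866, 0.0561), lambda* = (5.1558, -12.0156)


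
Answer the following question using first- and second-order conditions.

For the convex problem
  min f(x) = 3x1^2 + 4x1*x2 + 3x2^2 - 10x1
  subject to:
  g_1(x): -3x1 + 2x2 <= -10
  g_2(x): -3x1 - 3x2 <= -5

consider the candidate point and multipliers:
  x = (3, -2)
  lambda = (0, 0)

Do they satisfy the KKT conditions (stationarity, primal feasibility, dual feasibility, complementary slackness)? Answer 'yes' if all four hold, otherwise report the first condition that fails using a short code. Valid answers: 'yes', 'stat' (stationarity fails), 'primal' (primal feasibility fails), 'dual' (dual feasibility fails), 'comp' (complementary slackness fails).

Gradient of f: grad f(x) = Q x + c = (0, 0)
Constraint values g_i(x) = a_i^T x - b_i:
  g_1((3, -2)) = -3
  g_2((3, -2)) = 2
Stationarity residual: grad f(x) + sum_i lambda_i a_i = (0, 0)
  -> stationarity OK
Primal feasibility (all g_i <= 0): FAILS
Dual feasibility (all lambda_i >= 0): OK
Complementary slackness (lambda_i * g_i(x) = 0 for all i): OK

Verdict: the first failing condition is primal_feasibility -> primal.

primal


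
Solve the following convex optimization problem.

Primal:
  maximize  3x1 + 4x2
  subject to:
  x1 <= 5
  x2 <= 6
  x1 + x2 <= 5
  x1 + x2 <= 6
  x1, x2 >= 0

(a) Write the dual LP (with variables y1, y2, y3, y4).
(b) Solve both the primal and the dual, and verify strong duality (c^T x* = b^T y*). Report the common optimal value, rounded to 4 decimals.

The standard primal-dual pair for 'max c^T x s.t. A x <= b, x >= 0' is:
  Dual:  min b^T y  s.t.  A^T y >= c,  y >= 0.

So the dual LP is:
  minimize  5y1 + 6y2 + 5y3 + 6y4
  subject to:
    y1 + y3 + y4 >= 3
    y2 + y3 + y4 >= 4
    y1, y2, y3, y4 >= 0

Solving the primal: x* = (0, 5).
  primal value c^T x* = 20.
Solving the dual: y* = (0, 0, 4, 0).
  dual value b^T y* = 20.
Strong duality: c^T x* = b^T y*. Confirmed.

20


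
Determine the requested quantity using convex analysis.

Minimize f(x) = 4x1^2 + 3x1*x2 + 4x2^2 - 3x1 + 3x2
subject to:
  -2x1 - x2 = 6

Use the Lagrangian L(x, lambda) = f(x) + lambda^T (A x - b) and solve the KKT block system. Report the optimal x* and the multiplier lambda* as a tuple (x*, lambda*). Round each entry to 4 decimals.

Form the Lagrangian:
  L(x, lambda) = (1/2) x^T Q x + c^T x + lambda^T (A x - b)
Stationarity (grad_x L = 0): Q x + c + A^T lambda = 0.
Primal feasibility: A x = b.

This gives the KKT block system:
  [ Q   A^T ] [ x     ]   [-c ]
  [ A    0  ] [ lambda ] = [ b ]

Solving the linear system:
  x*      = (-2.4643, -1.0714)
  lambda* = (-12.9643)
  f(x*)   = 40.9821

x* = (-2.4643, -1.0714), lambda* = (-12.9643)


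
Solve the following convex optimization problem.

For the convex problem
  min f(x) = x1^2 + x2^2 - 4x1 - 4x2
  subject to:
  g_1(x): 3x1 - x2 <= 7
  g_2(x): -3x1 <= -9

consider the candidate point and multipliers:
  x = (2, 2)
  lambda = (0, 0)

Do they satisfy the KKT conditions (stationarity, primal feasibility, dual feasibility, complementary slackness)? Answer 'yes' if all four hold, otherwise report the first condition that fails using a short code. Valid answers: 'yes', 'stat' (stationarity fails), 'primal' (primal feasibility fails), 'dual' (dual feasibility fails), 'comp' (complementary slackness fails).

Gradient of f: grad f(x) = Q x + c = (0, 0)
Constraint values g_i(x) = a_i^T x - b_i:
  g_1((2, 2)) = -3
  g_2((2, 2)) = 3
Stationarity residual: grad f(x) + sum_i lambda_i a_i = (0, 0)
  -> stationarity OK
Primal feasibility (all g_i <= 0): FAILS
Dual feasibility (all lambda_i >= 0): OK
Complementary slackness (lambda_i * g_i(x) = 0 for all i): OK

Verdict: the first failing condition is primal_feasibility -> primal.

primal
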